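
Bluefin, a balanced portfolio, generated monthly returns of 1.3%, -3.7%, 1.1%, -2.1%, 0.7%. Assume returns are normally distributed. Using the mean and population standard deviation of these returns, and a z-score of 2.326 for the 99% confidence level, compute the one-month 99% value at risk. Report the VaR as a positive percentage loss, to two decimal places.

μ = (1.3 − 3.7 + 1.1 − 2.1 + 0.7) / 5 = -0.5400%
Σ(r − μ)² = 20.0320; population σ = √(20.0320/5) = 2.0016%
VaR = −(μ − z·σ) = −(-0.5400 − 2.326 × 2.0016) = −(-5.1957) = 5.1957%

5.20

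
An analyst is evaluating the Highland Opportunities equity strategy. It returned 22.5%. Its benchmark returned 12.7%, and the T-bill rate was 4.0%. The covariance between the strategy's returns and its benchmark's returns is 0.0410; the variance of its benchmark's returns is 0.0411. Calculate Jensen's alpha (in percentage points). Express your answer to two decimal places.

β = Cov / Var = 0.0410 / 0.0411 = 0.9976
E[R] = Rf + β(Rm − Rf) = 4.0% + 0.9976 × (12.7% − 4.0%) = 12.6791%
α = Rp − E[R] = 22.5% − 12.6791% = 9.8209

9.82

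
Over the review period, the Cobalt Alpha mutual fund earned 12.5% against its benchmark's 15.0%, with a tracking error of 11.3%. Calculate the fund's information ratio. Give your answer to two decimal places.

-0.22

IR = (Rp − Rb) / TE = (12.5% − 15.0%) / 11.3% = -2.50% / 11.3% = -0.2212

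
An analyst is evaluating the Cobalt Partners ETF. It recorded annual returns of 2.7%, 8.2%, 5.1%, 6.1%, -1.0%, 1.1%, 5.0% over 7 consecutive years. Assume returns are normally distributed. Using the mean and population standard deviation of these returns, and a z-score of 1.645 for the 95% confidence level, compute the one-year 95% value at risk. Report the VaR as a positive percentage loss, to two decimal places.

0.90

r̄ = (2.7 + 8.2 + 5.1 + 6.1 − 1 + 1.1 + 5) / 7 = 3.8857%
Σ(r − r̄)² = (2.7 − 3.8857)² + (8.2 − 3.8857)² + … = 59.2686
population σ = √(59.2686 / 7) = √8.4669 = 2.9098%
VaR = −(r̄ − z·σ) = −(3.8857 − 1.645 × 2.9098) = −(-0.9009) = 0.9009%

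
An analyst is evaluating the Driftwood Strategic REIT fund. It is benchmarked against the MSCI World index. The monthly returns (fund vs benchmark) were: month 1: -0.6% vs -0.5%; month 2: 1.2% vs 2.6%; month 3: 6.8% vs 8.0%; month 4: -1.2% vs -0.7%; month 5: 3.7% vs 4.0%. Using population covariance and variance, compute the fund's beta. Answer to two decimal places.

r̄p = 1.9800%,  r̄m = 2.6800%
Cov = Σ(rp − r̄p)(rm − r̄m) / 5 = 9.3856
Var(rm) = Σ(rm − r̄m)² / 5 = 10.3176
β = Cov / Var = 9.3856 / 10.3176 = 0.9097

0.91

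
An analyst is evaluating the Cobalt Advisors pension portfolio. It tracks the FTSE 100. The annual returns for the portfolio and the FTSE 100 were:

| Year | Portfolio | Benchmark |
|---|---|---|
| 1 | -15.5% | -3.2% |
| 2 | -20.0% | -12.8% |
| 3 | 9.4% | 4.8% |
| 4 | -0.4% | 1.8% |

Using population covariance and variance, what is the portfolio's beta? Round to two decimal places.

1.61

r̄p = -6.6250%,  r̄m = -2.3500%
Cov = Σ(rp − r̄p)(rm − r̄m) / 4 = 71.9313
Var(rm) = Σ(rm − r̄m)² / 4 = 44.5675
β = Cov / Var = 71.9313 / 44.5675 = 1.6140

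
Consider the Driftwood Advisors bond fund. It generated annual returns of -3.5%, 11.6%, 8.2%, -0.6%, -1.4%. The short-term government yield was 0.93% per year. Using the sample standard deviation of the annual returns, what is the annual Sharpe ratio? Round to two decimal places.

0.29

Mean return r̄ = 14.30 / 5 = 2.8600%
Sample std dev = √[175.4720 / 4] = 6.6233%
Sharpe = (r̄ − rf) / σ = (2.8600 − 0.93) / 6.6233 = 1.9300 / 6.6233 = 0.2914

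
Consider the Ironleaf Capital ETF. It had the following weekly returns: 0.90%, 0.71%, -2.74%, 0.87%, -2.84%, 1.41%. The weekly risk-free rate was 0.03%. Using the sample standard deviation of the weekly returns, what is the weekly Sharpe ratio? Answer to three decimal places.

-0.159

r̄ = (0.9 + 0.71 − 2.74 + 0.87 − 2.84 + 1.41) / 6 = -1.690 / 6 = -0.2817%
Sample std dev = √[19.1563 / 5] = 1.9574%
Sharpe = (r̄ − rf) / σ = (-0.2817 − 0.03) / 1.9574 = -0.3117 / 1.9574 = -0.1592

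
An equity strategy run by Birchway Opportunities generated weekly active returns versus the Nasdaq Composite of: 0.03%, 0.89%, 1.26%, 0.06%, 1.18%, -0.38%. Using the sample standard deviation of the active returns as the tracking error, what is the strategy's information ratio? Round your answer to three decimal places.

0.734

Mean return μ = 3.040 / 6 = 0.5067%
Σ(r − μ)² = 2.3807; sample σ = √(2.3807/5) = 0.6900%
IR = μ / tracking error = 0.5067 / 0.6900 = 0.7343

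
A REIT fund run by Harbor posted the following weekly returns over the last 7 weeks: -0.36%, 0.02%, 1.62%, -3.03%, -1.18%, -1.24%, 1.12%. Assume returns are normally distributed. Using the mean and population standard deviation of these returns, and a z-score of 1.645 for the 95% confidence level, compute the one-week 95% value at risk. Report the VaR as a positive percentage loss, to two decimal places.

2.83

μ = (-0.36 + 0.02 + 1.62 − 3.03 − 1.18 − 1.24 + 1.12) / 7 = -3.050 / 7 = -0.4357%
Σ(r − μ)² = (-0.36 − (-0.4357))² + (0.02 − (-0.4357))² + … = 14.7908
σ = √[14.7908 / 7] = 1.4536%
VaR = −(μ − z·σ) = −(-0.4357 − 1.645 × 1.4536) = −(-2.8269) = 2.8269%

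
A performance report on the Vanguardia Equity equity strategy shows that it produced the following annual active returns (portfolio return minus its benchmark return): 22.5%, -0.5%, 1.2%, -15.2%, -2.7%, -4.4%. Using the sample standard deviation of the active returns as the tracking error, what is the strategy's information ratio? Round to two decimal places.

r̄ = (22.5 − 0.5 + 1.2 − 15.2 − 2.7 − 4.4) / 6 = 0.1500%
Σ(r − r̄)² = (22.5 − 0.1500)² + (-0.5 − 0.1500)² + … = 765.4950
sample σ = √(765.4950 / 5) = √153.0990 = 12.3733%
IR = r̄ / tracking error = 0.1500 / 12.3733 = 0.0121

0.01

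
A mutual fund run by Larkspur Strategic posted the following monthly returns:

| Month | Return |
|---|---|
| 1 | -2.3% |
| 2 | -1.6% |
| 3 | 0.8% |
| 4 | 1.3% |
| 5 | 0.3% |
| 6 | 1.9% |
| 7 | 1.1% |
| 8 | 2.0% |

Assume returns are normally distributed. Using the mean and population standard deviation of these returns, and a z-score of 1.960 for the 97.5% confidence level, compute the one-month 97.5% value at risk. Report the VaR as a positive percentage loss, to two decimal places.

μ = (-2.3 − 1.6 + 0.8 + 1.3 + 0.3 + 1.9 + 1.1 + 2) / 8 = 0.4375%
Population std dev = √[17.5588 / 8] = 1.4815%
VaR = −(μ − z·σ) = −(0.4375 − 1.960 × 1.4815) = −(-2.4662) = 2.4662%

2.47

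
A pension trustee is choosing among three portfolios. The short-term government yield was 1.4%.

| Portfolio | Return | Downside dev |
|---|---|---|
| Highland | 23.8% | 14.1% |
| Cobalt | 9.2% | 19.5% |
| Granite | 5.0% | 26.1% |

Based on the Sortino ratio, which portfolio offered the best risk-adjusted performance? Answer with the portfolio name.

Highland

Highland: Sortino ratio = (23.8% − 1.4%) / 14.1% = 1.589
Cobalt: Sortino ratio = (9.2% − 1.4%) / 19.5% = 0.400
Granite: Sortino ratio = (5.0% − 1.4%) / 26.1% = 0.138
Highest: Highland (1.589).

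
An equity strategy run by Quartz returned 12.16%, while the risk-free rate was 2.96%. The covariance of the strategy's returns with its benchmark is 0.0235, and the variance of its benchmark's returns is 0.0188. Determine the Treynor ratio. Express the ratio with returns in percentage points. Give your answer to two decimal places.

β = Cov / Var = 0.0235 / 0.0188 = 1.2500
Treynor = (Rp − Rf) / β = (12.16% − 2.96%) / 1.2500 = 9.20 / 1.2500 = 7.3600

7.36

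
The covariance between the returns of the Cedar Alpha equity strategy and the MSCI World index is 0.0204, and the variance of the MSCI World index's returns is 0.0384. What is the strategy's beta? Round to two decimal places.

β = Cov(Rp, Rm) / Var(Rm) = 0.0204 / 0.0384 = 0.5313

0.53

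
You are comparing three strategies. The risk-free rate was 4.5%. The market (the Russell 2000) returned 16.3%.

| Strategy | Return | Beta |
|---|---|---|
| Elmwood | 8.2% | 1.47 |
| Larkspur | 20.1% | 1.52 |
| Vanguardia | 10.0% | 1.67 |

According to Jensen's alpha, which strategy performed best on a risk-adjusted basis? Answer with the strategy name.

Larkspur

Elmwood: α = 8.2% − [4.5% + 1.47 × (16.3% − 4.5%)] = -13.646
Larkspur: α = 20.1% − [4.5% + 1.52 × (16.3% − 4.5%)] = -2.336
Vanguardia: α = 10.0% − [4.5% + 1.67 × (16.3% − 4.5%)] = -14.206
Highest: Larkspur (-2.336).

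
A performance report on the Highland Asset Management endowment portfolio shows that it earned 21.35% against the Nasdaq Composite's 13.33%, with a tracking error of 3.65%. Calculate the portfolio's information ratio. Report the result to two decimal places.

2.20

IR = (Rp − Rb) / TE = (21.35% − 13.33%) / 3.65% = 8.02% / 3.65% = 2.1973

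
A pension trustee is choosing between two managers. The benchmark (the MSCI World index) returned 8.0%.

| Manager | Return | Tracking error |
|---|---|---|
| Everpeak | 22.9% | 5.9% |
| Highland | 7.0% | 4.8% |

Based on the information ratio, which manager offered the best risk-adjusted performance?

Everpeak

Everpeak: IR = (22.9% − 8.0%) / 5.9% = 2.525
Highland: IR = (7.0% − 8.0%) / 4.8% = -0.208
Highest: Everpeak (2.525).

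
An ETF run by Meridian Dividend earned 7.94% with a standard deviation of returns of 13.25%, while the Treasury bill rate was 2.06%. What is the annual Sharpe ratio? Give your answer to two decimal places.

Sharpe = (Rp − Rf) / σp = (7.94% − 2.06%) / 13.25% = 5.88% / 13.25% = 0.4438

0.44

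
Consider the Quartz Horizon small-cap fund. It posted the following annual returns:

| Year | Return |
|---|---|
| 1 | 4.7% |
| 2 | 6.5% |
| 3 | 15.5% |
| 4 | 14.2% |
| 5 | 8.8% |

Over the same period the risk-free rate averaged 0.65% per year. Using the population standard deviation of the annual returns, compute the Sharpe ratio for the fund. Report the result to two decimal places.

2.19

Mean return μ = 49.70 / 5 = 9.9400%
Population σ = √[Σ(r − μ)² / 5] = √[89.6520 / 5] = √17.9304 = 4.2344%
Sharpe = (μ − rf) / σ = (9.9400 − 0.65) / 4.2344 = 9.2900 / 4.2344 = 2.1939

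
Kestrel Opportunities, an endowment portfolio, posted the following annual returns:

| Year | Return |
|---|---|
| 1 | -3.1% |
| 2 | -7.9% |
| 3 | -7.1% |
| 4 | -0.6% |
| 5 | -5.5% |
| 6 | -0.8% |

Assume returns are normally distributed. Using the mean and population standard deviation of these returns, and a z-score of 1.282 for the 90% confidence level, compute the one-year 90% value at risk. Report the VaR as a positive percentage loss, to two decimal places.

μ = (-3.1 − 7.9 − 7.1 − 0.6 − 5.5 − 0.8) / 6 = -25.00 / 6 = -4.1667%
Population σ = √[Σ(r − μ)² / 6] = √[49.5133 / 6] = √8.2522 = 2.8727%
VaR = −(μ − z·σ) = −(-4.1667 − 1.282 × 2.8727) = −(-7.8495) = 7.8495%

7.85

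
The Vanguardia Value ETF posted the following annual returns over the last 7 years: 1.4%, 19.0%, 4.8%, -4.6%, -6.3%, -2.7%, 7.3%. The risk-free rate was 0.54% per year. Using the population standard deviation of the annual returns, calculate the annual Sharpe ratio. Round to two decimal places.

r̄ = (1.4 + 19 + 4.8 − 4.6 − 6.3 − 2.7 + 7.3) / 7 = 18.90 / 7 = 2.7000%
Σ(r − r̄)² = 456.4000; population σ = √(456.4000/7) = 8.0747%
Sharpe = (r̄ − rf) / σ = (2.7000 − 0.54) / 8.0747 = 2.1600 / 8.0747 = 0.2675

0.27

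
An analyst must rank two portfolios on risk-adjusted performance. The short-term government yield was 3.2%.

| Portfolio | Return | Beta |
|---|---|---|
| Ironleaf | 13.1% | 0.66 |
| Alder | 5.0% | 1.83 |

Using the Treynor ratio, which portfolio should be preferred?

Ironleaf: Treynor = (13.1% − 3.2%) / 0.66 = 15.000
Alder: Treynor = (5.0% − 3.2%) / 1.83 = 0.984
Highest: Ironleaf (15.000).

Ironleaf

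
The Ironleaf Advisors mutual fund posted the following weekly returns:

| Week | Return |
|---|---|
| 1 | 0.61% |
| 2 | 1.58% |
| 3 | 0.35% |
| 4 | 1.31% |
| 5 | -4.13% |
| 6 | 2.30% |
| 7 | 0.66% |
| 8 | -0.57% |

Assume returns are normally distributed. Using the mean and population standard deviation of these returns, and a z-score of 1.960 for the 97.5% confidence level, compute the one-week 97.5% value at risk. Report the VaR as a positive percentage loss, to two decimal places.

3.35

r̄ = (0.61 + 1.58 + 0.35 + 1.31 − 4.13 + 2.3 + 0.66 − 0.57) / 8 = 2.110 / 8 = 0.2638%
Σ(r − r̄)² = 27.2580; population σ = √(27.2580/8) = 1.8459%
VaR = −(r̄ − z·σ) = −(0.2638 − 1.960 × 1.8459) = −(-3.3542) = 3.3542%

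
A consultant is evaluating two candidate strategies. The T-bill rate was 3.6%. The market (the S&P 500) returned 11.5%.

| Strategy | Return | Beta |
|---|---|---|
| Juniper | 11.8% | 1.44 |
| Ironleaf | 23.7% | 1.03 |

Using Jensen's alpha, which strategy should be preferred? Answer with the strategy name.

Juniper: α = 11.8% − [3.6% + 1.44 × (11.5% − 3.6%)] = -3.176
Ironleaf: α = 23.7% − [3.6% + 1.03 × (11.5% − 3.6%)] = 11.963
Highest: Ironleaf (11.963).

Ironleaf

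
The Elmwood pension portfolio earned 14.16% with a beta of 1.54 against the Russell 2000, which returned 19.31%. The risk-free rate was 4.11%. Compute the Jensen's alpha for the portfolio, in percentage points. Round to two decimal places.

-13.36

CAPM expected return = Rf + β(Rm − Rf) = 4.11% + 1.54 × (19.31% − 4.11%) = 4.11 + 1.54 × 15.20 = 27.5180%
Jensen's α = Rp − E[R] = 14.16% − 27.5180% = -13.3580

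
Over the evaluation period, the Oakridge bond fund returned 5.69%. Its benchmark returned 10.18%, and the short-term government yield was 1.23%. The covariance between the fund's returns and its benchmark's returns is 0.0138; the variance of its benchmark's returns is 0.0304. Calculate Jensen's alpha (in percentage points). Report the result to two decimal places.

0.40

β = Cov / Var = 0.0138 / 0.0304 = 0.4539
E[R] = Rf + β(Rm − Rf) = 1.23% + 0.4539 × (10.18% − 1.23%) = 5.2924%
α = Rp − E[R] = 5.69% − 5.2924% = 0.3976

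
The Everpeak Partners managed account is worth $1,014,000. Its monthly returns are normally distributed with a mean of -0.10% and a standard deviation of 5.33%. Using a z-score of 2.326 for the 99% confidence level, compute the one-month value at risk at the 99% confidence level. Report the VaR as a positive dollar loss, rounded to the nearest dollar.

$126,725

Return at the 99% tail: μ − z·σ = -0.10% − 2.326 × 5.33% = -0.1 − 12.39758 = -12.49758%
VaR = −(-12.49758%) × $1,014,000 = 12.49758% × $1,014,000 = $126,725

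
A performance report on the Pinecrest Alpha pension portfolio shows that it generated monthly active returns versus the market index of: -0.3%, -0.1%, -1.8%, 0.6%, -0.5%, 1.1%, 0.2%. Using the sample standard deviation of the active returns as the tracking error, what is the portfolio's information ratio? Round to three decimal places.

r̄ = (-0.3 − 0.1 − 1.8 + 0.6 − 0.5 + 1.1 + 0.2) / 7 = -0.1143%
Σ(r − r̄)² = 5.1086; sample σ = √(5.1086/6) = 0.9227%
IR = r̄ / tracking error = -0.1143 / 0.9227 = -0.1239

-0.124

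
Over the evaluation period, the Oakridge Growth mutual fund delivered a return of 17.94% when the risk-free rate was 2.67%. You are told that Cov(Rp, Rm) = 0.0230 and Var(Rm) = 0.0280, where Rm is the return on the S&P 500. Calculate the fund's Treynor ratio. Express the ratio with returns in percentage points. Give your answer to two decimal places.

β = Cov / Var = 0.0230 / 0.0280 = 0.8214
Treynor = (Rp − Rf) / β = (17.94% − 2.67%) / 0.8214 = 15.27 / 0.8214 = 18.5902

18.59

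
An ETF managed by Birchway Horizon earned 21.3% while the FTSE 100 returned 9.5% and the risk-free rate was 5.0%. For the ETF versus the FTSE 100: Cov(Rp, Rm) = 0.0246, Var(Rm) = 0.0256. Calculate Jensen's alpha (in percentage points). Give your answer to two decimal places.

11.98

β = Cov / Var = 0.0246 / 0.0256 = 0.9609
E[R] = Rf + β(Rm − Rf) = 5.0% + 0.9609 × (9.5% − 5.0%) = 9.3241%
α = Rp − E[R] = 21.3% − 9.3241% = 11.9759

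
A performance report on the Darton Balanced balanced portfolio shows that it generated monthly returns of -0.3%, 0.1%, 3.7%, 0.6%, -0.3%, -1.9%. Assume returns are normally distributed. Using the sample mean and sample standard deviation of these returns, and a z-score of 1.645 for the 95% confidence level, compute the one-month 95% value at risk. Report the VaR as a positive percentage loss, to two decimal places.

2.74

r̄ = (-0.3 + 0.1 + 3.7 + 0.6 − 0.3 − 1.9) / 6 = 1.90 / 6 = 0.3167%
Σ(r − r̄)² = (-0.3 − 0.3167)² + (0.1 − 0.3167)² + (3.7 − 0.3167)² + … = 17.2483
σ = √[17.2483 / 5] = 1.8573%
VaR = −(r̄ − z·σ) = −(0.3167 − 1.645 × 1.8573) = −(-2.7386) = 2.7386%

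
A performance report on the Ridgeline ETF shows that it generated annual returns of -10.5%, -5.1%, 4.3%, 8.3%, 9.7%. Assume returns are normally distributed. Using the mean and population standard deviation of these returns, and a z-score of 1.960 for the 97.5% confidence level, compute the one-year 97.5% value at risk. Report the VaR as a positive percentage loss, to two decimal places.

14.06

μ = (-10.5 − 5.1 + 4.3 + 8.3 + 9.7) / 5 = 1.3400%
Σ(r − μ)² = 308.7520; population σ = √(308.7520/5) = 7.8581%
VaR = −(μ − z·σ) = −(1.3400 − 1.960 × 7.8581) = −(-14.0619) = 14.0619%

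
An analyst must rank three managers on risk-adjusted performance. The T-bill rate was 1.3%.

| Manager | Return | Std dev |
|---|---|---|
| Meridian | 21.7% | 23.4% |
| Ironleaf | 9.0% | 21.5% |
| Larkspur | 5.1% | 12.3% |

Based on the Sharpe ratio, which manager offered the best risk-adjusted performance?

Meridian: Sharpe ratio = (21.7% − 1.3%) / 23.4% = 0.872
Ironleaf: Sharpe ratio = (9.0% − 1.3%) / 21.5% = 0.358
Larkspur: Sharpe ratio = (5.1% − 1.3%) / 12.3% = 0.309
Highest: Meridian (0.872).

Meridian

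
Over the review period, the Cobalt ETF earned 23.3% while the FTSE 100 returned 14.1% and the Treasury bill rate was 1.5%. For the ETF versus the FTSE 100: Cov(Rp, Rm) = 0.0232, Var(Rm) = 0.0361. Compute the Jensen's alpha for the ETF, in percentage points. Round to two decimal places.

13.70

β = Cov / Var = 0.0232 / 0.0361 = 0.6427
E[R] = Rf + β(Rm − Rf) = 1.5% + 0.6427 × (14.1% − 1.5%) = 9.5980%
α = Rp − E[R] = 23.3% − 9.5980% = 13.7020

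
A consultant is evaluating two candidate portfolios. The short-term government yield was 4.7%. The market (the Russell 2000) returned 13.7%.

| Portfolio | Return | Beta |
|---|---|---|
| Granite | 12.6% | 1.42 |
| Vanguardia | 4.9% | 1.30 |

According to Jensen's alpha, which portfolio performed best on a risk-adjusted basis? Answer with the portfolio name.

Granite: α = 12.6% − [4.7% + 1.42 × (13.7% − 4.7%)] = -4.880
Vanguardia: α = 4.9% − [4.7% + 1.30 × (13.7% − 4.7%)] = -11.500
Highest: Granite (-4.880).

Granite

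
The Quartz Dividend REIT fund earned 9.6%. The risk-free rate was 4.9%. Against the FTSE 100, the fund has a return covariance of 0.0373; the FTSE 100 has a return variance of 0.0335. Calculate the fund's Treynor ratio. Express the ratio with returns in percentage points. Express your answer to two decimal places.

β = Cov / Var = 0.0373 / 0.0335 = 1.1134
Treynor = (Rp − Rf) / β = (9.6% − 4.9%) / 1.1134 = 4.70 / 1.1134 = 4.2213

4.22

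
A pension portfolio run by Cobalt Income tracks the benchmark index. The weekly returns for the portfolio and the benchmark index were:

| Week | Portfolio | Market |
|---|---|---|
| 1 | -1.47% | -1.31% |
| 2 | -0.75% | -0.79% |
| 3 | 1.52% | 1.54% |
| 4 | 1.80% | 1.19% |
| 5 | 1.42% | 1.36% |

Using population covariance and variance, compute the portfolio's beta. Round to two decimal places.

r̄p = 0.5040%,  r̄m = 0.3980%
Cov = Σ(rp − r̄p)(rm − r̄m) / 5 = 1.5858
Var(rm) = Σ(rm − r̄m)² / 5 = 1.4371
β = Cov / Var = 1.5858 / 1.4371 = 1.1035

1.10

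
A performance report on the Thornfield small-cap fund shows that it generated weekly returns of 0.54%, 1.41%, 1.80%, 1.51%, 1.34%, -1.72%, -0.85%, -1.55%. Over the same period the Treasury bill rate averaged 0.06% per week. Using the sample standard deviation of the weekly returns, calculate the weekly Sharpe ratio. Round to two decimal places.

0.17

r̄ = (0.54 + 1.41 + 1.8 + 1.51 + 1.34 − 1.72 − 0.85 − 1.55) / 8 = 0.3100%
Sample σ = √[Σ(r − r̄)² / 7] = √[14.9100 / 7] = √2.1300 = 1.4595%
Sharpe = (r̄ − rf) / σ = (0.3100 − 0.06) / 1.4595 = 0.2500 / 1.4595 = 0.1713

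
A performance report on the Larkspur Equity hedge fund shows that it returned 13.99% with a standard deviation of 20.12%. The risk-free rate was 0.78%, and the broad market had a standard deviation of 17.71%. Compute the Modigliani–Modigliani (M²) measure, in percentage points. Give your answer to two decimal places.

12.41

Sharpe = (Rp − Rf) / σp = (13.99% − 0.78%) / 20.12% = 0.6566
M² = Rf + Sharpe × σm = 0.78% + 0.6566 × 17.71% = 12.4084%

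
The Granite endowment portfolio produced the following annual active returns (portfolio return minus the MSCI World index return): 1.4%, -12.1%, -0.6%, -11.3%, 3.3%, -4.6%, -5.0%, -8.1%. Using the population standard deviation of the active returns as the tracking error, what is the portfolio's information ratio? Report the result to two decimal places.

r̄ = (1.4 − 12.1 − 0.6 − 11.3 + 3.3 − 4.6 − 5 − 8.1) / 8 = -4.6250%
Σ(r − r̄)² = (1.4 − (-4.6250))² + (-12.1 − (-4.6250))² + (-0.6 − (-4.6250))² + … = 227.9550
σ = √[227.9550 / 8] = 5.3380%
IR = r̄ / tracking error = -4.6250 / 5.3380 = -0.8664

-0.87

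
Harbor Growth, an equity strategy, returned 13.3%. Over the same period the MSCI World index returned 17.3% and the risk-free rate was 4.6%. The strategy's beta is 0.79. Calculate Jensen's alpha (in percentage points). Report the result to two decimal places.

-1.33

CAPM expected return = Rf + β(Rm − Rf) = 4.6% + 0.79 × (17.3% − 4.6%) = 4.6 + 0.79 × 12.70 = 14.6330%
Jensen's α = Rp − E[R] = 13.3% − 14.6330% = -1.3330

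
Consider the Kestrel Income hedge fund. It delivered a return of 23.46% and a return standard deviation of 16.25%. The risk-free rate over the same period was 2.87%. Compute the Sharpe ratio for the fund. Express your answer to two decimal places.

1.27

Sharpe = (Rp − Rf) / σp = (23.46% − 2.87%) / 16.25% = 20.59% / 16.25% = 1.2671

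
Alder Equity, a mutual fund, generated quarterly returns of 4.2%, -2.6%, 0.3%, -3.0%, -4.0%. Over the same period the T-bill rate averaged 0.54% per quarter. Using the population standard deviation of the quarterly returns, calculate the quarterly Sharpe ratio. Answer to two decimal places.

Mean return r̄ = -5.10 / 5 = -1.0200%
Σ(r − r̄)² = (4.2 − (-1.0200))² + (-2.6 − (-1.0200))² + (0.3 − (-1.0200))² + … = 44.2880
population σ = √(44.2880 / 5) = √8.8576 = 2.9762%
Sharpe = (r̄ − rf) / σ = (-1.0200 − 0.54) / 2.9762 = -1.5600 / 2.9762 = -0.5242

-0.52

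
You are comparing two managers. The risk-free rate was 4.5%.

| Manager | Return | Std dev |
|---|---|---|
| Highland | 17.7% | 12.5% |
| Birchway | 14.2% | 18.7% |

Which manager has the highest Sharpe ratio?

Highland: Sharpe ratio = (17.7% − 4.5%) / 12.5% = 1.056
Birchway: Sharpe ratio = (14.2% − 4.5%) / 18.7% = 0.519
Highest: Highland (1.056).

Highland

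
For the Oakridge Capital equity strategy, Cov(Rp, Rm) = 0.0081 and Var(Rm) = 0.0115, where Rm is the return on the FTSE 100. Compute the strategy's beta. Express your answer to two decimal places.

β = Cov(Rp, Rm) / Var(Rm) = 0.0081 / 0.0115 = 0.7043

0.70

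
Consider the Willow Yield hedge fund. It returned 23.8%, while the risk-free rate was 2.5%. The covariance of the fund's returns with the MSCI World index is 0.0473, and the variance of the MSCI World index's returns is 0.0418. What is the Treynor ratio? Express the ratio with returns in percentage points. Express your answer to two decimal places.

18.82

β = Cov / Var = 0.0473 / 0.0418 = 1.1316
Treynor = (Rp − Rf) / β = (23.8% − 2.5%) / 1.1316 = 21.30 / 1.1316 = 18.8229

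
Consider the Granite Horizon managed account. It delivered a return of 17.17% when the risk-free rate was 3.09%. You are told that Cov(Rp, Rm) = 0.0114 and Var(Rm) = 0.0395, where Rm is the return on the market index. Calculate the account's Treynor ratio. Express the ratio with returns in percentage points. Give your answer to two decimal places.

48.79

β = Cov / Var = 0.0114 / 0.0395 = 0.2886
Treynor = (Rp − Rf) / β = (17.17% − 3.09%) / 0.2886 = 14.08 / 0.2886 = 48.7872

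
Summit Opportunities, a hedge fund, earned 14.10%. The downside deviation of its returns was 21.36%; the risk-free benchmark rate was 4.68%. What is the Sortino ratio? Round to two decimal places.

0.44

Sortino = (Rp − Rf) / σd = (14.10% − 4.68%) / 21.36% = 9.42% / 21.36% = 0.4410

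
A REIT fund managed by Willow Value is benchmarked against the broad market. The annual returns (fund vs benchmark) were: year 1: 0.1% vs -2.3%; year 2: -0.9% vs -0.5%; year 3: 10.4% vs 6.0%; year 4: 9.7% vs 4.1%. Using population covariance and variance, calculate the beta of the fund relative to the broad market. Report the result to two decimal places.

1.49

r̄p = 4.8250%,  r̄m = 1.8250%
Cov = Σ(rp − r̄p)(rm − r̄m) / 4 = 16.7919
Var(rm) = Σ(rm − r̄m)² / 4 = 11.2569
β = Cov / Var = 16.7919 / 11.2569 = 1.4917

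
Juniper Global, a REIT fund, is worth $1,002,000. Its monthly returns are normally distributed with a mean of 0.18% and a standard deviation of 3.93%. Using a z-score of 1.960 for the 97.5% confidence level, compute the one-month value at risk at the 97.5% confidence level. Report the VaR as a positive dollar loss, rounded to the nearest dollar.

$75,378

Return at the 97.5% tail: μ − z·σ = 0.18% − 1.960 × 3.93% = 0.18 − 7.7028 = -7.5228%
VaR = −(-7.5228%) × $1,002,000 = 7.5228% × $1,002,000 = $75,378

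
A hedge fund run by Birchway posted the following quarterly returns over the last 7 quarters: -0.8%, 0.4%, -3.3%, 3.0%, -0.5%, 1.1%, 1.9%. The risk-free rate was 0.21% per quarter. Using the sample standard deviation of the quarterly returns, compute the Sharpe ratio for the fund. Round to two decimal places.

0.02

r̄ = (-0.8 + 0.4 − 3.3 + 3 − 0.5 + 1.1 + 1.9) / 7 = 0.2571%
Sample std dev = √[25.2971 / 6] = 2.0533%
Sharpe = (r̄ − rf) / σ = (0.2571 − 0.21) / 2.0533 = 0.0471 / 2.0533 = 0.0229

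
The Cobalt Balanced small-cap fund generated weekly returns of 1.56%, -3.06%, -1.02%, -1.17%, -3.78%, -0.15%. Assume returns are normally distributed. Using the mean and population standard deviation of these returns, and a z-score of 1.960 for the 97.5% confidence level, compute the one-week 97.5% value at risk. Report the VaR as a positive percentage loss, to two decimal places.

μ = (1.56 − 3.06 − 1.02 − 1.17 − 3.78 − 0.15) / 6 = -1.2700%
Σ(r − μ)² = (1.56 − (-1.2700))² + (-3.06 − (-1.2700))² + … = 18.8400
population σ = √(18.8400 / 6) = √3.1400 = 1.7720%
VaR = −(μ − z·σ) = −(-1.2700 − 1.960 × 1.7720) = −(-4.7431) = 4.7431%

4.74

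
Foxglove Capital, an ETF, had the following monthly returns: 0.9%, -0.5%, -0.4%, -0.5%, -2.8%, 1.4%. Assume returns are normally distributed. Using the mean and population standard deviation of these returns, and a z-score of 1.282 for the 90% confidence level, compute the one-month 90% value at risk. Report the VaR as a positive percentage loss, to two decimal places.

r̄ = (0.9 − 0.5 − 0.4 − 0.5 − 2.8 + 1.4) / 6 = -0.3167%
Population σ = √[Σ(r − r̄)² / 6] = √[10.6683 / 6] = √1.7781 = 1.3335%
VaR = −(r̄ − z·σ) = −(-0.3167 − 1.282 × 1.3335) = −(-2.0262) = 2.0262%

2.03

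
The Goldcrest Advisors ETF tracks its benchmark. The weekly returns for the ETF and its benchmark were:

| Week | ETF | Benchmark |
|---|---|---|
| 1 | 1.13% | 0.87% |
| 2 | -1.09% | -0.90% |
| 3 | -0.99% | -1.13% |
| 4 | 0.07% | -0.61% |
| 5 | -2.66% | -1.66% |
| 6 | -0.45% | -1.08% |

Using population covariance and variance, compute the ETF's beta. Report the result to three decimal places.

1.319

r̄p = -0.6650%,  r̄m = -0.7517%
Cov = Σ(rp − r̄p)(rm − r̄m) / 6 = 0.8238
Var(rm) = Σ(rm − r̄m)² / 6 = 0.6246
β = Cov / Var = 0.8238 / 0.6246 = 1.3189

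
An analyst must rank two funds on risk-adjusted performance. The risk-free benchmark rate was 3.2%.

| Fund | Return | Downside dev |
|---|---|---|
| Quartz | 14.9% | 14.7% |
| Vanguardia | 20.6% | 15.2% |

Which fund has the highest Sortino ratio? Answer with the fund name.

Vanguardia

Quartz: Sortino ratio = (14.9% − 3.2%) / 14.7% = 0.796
Vanguardia: Sortino ratio = (20.6% − 3.2%) / 15.2% = 1.145
Highest: Vanguardia (1.145).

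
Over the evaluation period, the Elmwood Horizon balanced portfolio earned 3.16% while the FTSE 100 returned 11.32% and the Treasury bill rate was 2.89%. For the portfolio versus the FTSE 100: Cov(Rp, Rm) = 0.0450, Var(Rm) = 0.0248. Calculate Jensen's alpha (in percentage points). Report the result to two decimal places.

-15.03

β = Cov / Var = 0.0450 / 0.0248 = 1.8145
E[R] = Rf + β(Rm − Rf) = 2.89% + 1.8145 × (11.32% − 2.89%) = 18.1862%
α = Rp − E[R] = 3.16% − 18.1862% = -15.0262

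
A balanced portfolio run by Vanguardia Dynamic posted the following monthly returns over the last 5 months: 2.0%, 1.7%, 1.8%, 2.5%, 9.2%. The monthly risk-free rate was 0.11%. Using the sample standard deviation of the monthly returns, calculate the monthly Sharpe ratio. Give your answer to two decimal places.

1.03

μ = (2 + 1.7 + 1.8 + 2.5 + 9.2) / 5 = 17.20 / 5 = 3.4400%
Σ(r − μ)² = (2 − 3.4400)² + (1.7 − 3.4400)² + (1.8 − 3.4400)² + … = 41.8520
σ = √[41.8520 / 4] = 3.2347%
Sharpe = (μ − rf) / σ = (3.4400 − 0.11) / 3.2347 = 3.3300 / 3.2347 = 1.0295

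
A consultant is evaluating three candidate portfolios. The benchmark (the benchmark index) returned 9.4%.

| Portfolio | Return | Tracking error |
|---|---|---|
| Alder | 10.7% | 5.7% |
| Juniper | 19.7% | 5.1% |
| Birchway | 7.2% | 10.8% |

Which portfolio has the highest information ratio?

Juniper

Alder: IR = (10.7% − 9.4%) / 5.7% = 0.228
Juniper: IR = (19.7% − 9.4%) / 5.1% = 2.020
Birchway: IR = (7.2% − 9.4%) / 10.8% = -0.204
Highest: Juniper (2.020).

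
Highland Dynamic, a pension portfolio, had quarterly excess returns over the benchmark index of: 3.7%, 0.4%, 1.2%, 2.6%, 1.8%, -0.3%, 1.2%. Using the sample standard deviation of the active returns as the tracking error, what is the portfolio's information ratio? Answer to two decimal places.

Mean return μ = 10.60 / 7 = 1.5143%
Sample std dev = √[10.7686 / 6] = 1.3397%
IR = μ / tracking error = 1.5143 / 1.3397 = 1.1303

1.13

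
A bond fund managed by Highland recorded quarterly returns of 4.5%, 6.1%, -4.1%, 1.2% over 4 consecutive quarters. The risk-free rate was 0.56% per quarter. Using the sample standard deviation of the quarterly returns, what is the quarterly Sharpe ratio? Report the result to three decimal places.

0.303

μ = (4.5 + 6.1 − 4.1 + 1.2) / 4 = 1.9250%
Σ(r − μ)² = 60.8875; sample σ = √(60.8875/3) = 4.5051%
Sharpe = (μ − rf) / σ = (1.9250 − 0.56) / 4.5051 = 1.3650 / 4.5051 = 0.3030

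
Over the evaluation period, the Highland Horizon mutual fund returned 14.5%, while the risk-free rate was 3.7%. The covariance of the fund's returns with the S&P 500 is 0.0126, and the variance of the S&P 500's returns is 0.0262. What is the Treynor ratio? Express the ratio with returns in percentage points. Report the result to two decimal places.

22.46

β = Cov / Var = 0.0126 / 0.0262 = 0.4809
Treynor = (Rp − Rf) / β = (14.5% − 3.7%) / 0.4809 = 10.80 / 0.4809 = 22.4579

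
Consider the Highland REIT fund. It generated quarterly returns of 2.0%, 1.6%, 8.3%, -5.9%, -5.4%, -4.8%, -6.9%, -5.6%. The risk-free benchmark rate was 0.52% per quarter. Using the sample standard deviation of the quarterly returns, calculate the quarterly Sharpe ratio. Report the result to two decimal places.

-0.48

r̄ = (2 + 1.6 + 8.3 − 5.9 − 5.4 − 4.8 − 6.9 − 5.6) / 8 = -2.0875%
Σ(r − r̄)² = (2 − (-2.0875))² + (1.6 − (-2.0875))² + … = 206.5688
sample σ = √(206.5688 / 7) = √29.5098 = 5.4323%
Sharpe = (r̄ − rf) / σ = (-2.0875 − 0.52) / 5.4323 = -2.6075 / 5.4323 = -0.4800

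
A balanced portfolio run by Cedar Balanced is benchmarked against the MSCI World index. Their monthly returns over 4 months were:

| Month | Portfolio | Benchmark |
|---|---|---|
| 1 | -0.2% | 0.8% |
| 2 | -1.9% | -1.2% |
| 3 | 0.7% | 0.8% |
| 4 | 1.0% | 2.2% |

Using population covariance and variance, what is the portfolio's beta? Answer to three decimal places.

0.876

r̄p = -0.1000%,  r̄m = 0.6500%
Cov = Σ(rp − r̄p)(rm − r̄m) / 4 = 1.2850
Var(rm) = Σ(rm − r̄m)² / 4 = 1.4675
β = Cov / Var = 1.2850 / 1.4675 = 0.8756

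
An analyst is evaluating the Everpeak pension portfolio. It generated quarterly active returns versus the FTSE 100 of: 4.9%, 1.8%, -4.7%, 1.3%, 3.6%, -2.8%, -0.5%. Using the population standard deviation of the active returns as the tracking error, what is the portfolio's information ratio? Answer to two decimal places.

Mean return r̄ = 3.60 / 7 = 0.5143%
Σ(r − r̄)² = 70.2286; population σ = √(70.2286/7) = 3.1674%
IR = r̄ / tracking error = 0.5143 / 3.1674 = 0.1624

0.16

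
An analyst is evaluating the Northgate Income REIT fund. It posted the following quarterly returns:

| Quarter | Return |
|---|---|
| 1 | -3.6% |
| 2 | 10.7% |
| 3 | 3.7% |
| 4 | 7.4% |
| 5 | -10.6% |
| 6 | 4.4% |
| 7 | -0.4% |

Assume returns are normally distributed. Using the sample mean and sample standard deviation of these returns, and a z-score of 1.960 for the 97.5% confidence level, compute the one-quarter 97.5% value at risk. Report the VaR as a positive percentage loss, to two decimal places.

r̄ = (-3.6 + 10.7 + 3.7 + 7.4 − 10.6 + 4.4 − 0.4) / 7 = 1.6571%
Σ(r − r̄)² = (-3.6 − 1.6571)² + (10.7 − 1.6571)² + … = 308.5571
σ = √[308.5571 / 6] = 7.1712%
VaR = −(r̄ − z·σ) = −(1.6571 − 1.960 × 7.1712) = −(-12.3985) = 12.3985%

12.40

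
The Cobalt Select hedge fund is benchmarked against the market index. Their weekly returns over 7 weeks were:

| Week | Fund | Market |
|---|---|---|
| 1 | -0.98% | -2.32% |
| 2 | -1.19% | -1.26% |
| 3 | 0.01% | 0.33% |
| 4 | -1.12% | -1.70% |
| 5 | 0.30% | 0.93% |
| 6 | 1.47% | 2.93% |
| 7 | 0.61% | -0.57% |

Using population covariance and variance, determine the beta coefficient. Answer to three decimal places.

0.502

r̄p = -0.1286%,  r̄m = -0.2371%
Cov = Σ(rp − r̄p)(rm − r̄m) / 7 = 1.3865
Var(rm) = Σ(rm − r̄m)² / 7 = 2.7643
β = Cov / Var = 1.3865 / 2.7643 = 0.5016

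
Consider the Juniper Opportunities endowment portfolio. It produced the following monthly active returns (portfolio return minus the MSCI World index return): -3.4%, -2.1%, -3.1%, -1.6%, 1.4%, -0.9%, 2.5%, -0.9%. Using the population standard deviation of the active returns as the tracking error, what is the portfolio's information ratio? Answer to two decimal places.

μ = (-3.4 − 2.1 − 3.1 − 1.6 + 1.4 − 0.9 + 2.5 − 0.9) / 8 = -8.10 / 8 = -1.0125%
Σ(r − μ)² = 29.7688; population σ = √(29.7688/8) = 1.9290%
IR = μ / tracking error = -1.0125 / 1.9290 = -0.5249

-0.52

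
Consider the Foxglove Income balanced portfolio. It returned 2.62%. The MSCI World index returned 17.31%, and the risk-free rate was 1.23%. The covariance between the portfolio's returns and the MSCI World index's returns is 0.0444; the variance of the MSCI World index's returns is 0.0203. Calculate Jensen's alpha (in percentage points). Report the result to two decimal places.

β = Cov / Var = 0.0444 / 0.0203 = 2.1872
E[R] = Rf + β(Rm − Rf) = 1.23% + 2.1872 × (17.31% − 1.23%) = 36.4002%
α = Rp − E[R] = 2.62% − 36.4002% = -33.7802

-33.78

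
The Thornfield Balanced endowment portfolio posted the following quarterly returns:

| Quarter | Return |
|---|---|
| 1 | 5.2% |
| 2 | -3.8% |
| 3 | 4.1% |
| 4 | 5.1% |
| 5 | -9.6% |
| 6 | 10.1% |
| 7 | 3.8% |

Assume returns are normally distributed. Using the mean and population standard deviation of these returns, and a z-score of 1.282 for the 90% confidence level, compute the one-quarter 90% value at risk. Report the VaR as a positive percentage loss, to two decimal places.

μ = (5.2 − 3.8 + 4.1 + 5.1 − 9.6 + 10.1 + 3.8) / 7 = 14.90 / 7 = 2.1286%
Σ(r − μ)² = (5.2 − 2.1286)² + (-3.8 − 2.1286)² + … = 261.1943
σ = √[261.1943 / 7] = 6.1085%
VaR = −(μ − z·σ) = −(2.1286 − 1.282 × 6.1085) = −(-5.7025) = 5.7025%

5.70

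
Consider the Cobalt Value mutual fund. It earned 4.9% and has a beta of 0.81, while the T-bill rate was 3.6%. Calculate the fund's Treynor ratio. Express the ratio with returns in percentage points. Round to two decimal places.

1.60

Treynor = (Rp − Rf) / β = (4.9% − 3.6%) / 0.81 = 1.30 / 0.81 = 1.6049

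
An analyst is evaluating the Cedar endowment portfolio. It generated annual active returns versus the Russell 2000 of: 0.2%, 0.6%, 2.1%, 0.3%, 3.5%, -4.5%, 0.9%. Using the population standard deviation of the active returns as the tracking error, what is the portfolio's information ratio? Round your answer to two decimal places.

0.19

Mean return r̄ = 3.10 / 7 = 0.4429%
Population σ = √[Σ(r − r̄)² / 7] = √[36.8371 / 7] = √5.2624 = 2.2940%
IR = r̄ / tracking error = 0.4429 / 2.2940 = 0.1931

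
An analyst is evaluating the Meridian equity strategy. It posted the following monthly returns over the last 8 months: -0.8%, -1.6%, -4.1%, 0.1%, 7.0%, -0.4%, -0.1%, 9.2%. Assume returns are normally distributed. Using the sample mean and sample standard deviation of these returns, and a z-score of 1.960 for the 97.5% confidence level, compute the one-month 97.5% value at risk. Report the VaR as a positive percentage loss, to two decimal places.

7.70

r̄ = (-0.8 − 1.6 − 4.1 + 0.1 + 7 − 0.4 − 0.1 + 9.2) / 8 = 1.1625%
Σ(r − r̄)² = 143.0188; sample σ = √(143.0188/7) = 4.5201%
VaR = −(r̄ − z·σ) = −(1.1625 − 1.960 × 4.5201) = −(-7.6969) = 7.6969%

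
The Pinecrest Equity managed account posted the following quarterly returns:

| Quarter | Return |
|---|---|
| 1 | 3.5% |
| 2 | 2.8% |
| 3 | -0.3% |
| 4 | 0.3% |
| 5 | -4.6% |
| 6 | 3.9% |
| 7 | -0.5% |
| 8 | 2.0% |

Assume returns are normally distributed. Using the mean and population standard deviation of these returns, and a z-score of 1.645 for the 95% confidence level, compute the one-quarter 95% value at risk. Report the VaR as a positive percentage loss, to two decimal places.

3.41

r̄ = (3.5 + 2.8 − 0.3 + 0.3 − 4.6 + 3.9 − 0.5 + 2) / 8 = 0.8875%
Σ(r − r̄)² = (3.5 − 0.8875)² + (2.8 − 0.8875)² + … = 54.5888
population σ = √(54.5888 / 8) = √6.8236 = 2.6122%
VaR = −(r̄ − z·σ) = −(0.8875 − 1.645 × 2.6122) = −(-3.4096) = 3.4096%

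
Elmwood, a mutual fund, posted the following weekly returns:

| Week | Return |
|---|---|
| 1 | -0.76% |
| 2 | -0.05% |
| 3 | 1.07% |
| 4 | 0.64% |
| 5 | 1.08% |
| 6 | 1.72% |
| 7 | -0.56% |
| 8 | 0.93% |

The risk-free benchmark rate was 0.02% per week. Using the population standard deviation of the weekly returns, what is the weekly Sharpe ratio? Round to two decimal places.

Mean return r̄ = 4.070 / 8 = 0.5088%
Population σ = √[Σ(r − r̄)² / 8] = √[5.3673 / 8] = √0.6709 = 0.8191%
Sharpe = (r̄ − rf) / σ = (0.5088 − 0.02) / 0.8191 = 0.4888 / 0.8191 = 0.5968

0.60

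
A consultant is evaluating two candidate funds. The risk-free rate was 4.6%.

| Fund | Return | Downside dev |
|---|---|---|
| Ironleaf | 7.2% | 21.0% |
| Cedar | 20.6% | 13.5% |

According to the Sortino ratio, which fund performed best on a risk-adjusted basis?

Ironleaf: Sortino ratio = (7.2% − 4.6%) / 21.0% = 0.124
Cedar: Sortino ratio = (20.6% − 4.6%) / 13.5% = 1.185
Highest: Cedar (1.185).

Cedar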